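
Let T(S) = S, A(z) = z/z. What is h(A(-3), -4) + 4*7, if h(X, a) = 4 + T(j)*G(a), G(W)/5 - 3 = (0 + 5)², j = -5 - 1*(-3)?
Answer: -248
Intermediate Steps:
A(z) = 1
j = -2 (j = -5 + 3 = -2)
G(W) = 140 (G(W) = 15 + 5*(0 + 5)² = 15 + 5*5² = 15 + 5*25 = 15 + 125 = 140)
h(X, a) = -276 (h(X, a) = 4 - 2*140 = 4 - 280 = -276)
h(A(-3), -4) + 4*7 = -276 + 4*7 = -276 + 28 = -248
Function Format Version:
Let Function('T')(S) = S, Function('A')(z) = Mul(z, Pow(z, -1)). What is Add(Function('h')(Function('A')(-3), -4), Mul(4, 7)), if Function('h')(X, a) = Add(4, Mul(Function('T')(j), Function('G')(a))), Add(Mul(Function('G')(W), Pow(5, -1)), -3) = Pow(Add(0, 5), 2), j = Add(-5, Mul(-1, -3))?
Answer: -248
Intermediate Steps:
Function('A')(z) = 1
j = -2 (j = Add(-5, 3) = -2)
Function('G')(W) = 140 (Function('G')(W) = Add(15, Mul(5, Pow(Add(0, 5), 2))) = Add(15, Mul(5, Pow(5, 2))) = Add(15, Mul(5, 25)) = Add(15, 125) = 140)
Function('h')(X, a) = -276 (Function('h')(X, a) = Add(4, Mul(-2, 140)) = Add(4, -280) = -276)
Add(Function('h')(Function('A')(-3), -4), Mul(4, 7)) = Add(-276, Mul(4, 7)) = Add(-276, 28) = -248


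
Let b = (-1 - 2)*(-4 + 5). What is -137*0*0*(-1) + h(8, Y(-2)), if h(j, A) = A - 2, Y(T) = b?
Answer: -5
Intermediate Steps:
b = -3 (b = -3*1 = -3)
Y(T) = -3
h(j, A) = -2 + A
-137*0*0*(-1) + h(8, Y(-2)) = -137*0*0*(-1) + (-2 - 3) = -0*(-1) - 5 = -137*0 - 5 = 0 - 5 = -5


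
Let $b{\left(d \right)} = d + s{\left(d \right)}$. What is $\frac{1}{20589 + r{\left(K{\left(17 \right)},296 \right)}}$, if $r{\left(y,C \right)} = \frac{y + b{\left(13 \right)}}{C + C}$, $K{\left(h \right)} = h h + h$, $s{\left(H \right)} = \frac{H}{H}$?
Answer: $\frac{37}{761813} \approx 4.8568 \cdot 10^{-5}$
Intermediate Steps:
$s{\left(H \right)} = 1$
$b{\left(d \right)} = 1 + d$ ($b{\left(d \right)} = d + 1 = 1 + d$)
$K{\left(h \right)} = h + h^{2}$ ($K{\left(h \right)} = h^{2} + h = h + h^{2}$)
$r{\left(y,C \right)} = \frac{14 + y}{2 C}$ ($r{\left(y,C \right)} = \frac{y + \left(1 + 13\right)}{C + C} = \frac{y + 14}{2 C} = \left(14 + y\right) \frac{1}{2 C} = \frac{14 + y}{2 C}$)
$\frac{1}{20589 + r{\left(K{\left(17 \right)},296 \right)}} = \frac{1}{20589 + \frac{14 + 17 \left(1 + 17\right)}{2 \cdot 296}} = \frac{1}{20589 + \frac{1}{2} \cdot \frac{1}{296} \left(14 + 17 \cdot 18\right)} = \frac{1}{20589 + \frac{1}{2} \cdot \frac{1}{296} \left(14 + 306\right)} = \frac{1}{20589 + \frac{1}{2} \cdot \frac{1}{296} \cdot 320} = \frac{1}{20589 + \frac{20}{37}} = \frac{1}{\frac{761813}{37}} = \frac{37}{761813}$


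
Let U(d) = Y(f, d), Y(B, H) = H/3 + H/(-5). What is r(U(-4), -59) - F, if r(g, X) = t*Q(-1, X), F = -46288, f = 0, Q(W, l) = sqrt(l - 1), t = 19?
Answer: 46288 + 38*I*sqrt(15) ≈ 46288.0 + 147.17*I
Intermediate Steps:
Q(W, l) = sqrt(-1 + l)
Y(B, H) = 2*H/15 (Y(B, H) = H*(1/3) + H*(-1/5) = H/3 - H/5 = 2*H/15)
U(d) = 2*d/15
r(g, X) = 19*sqrt(-1 + X)
r(U(-4), -59) - F = 19*sqrt(-1 - 59) - 1*(-46288) = 19*sqrt(-60) + 46288 = 19*(2*I*sqrt(15)) + 46288 = 38*I*sqrt(15) + 46288 = 46288 + 38*I*sqrt(15)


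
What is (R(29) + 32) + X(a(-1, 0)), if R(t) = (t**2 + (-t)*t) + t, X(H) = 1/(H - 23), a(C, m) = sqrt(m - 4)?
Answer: 32490/533 - 2*I/533 ≈ 60.957 - 0.0037523*I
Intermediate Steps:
a(C, m) = sqrt(-4 + m)
X(H) = 1/(-23 + H)
R(t) = t (R(t) = (t**2 - t**2) + t = 0 + t = t)
(R(29) + 32) + X(a(-1, 0)) = (29 + 32) + 1/(-23 + sqrt(-4 + 0)) = 61 + 1/(-23 + sqrt(-4)) = 61 + 1/(-23 + 2*I) = 61 + (-23 - 2*I)/533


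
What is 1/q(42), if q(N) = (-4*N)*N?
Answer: -1/7056 ≈ -0.00014172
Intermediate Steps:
q(N) = -4*N**2
1/q(42) = 1/(-4*42**2) = 1/(-4*1764) = 1/(-7056) = -1/7056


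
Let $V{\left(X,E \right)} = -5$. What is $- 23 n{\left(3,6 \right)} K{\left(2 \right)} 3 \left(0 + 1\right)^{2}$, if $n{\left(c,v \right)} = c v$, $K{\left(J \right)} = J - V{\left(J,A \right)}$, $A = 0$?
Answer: $-8694$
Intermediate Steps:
$K{\left(J \right)} = 5 + J$ ($K{\left(J \right)} = J - -5 = J + 5 = 5 + J$)
$- 23 n{\left(3,6 \right)} K{\left(2 \right)} 3 \left(0 + 1\right)^{2} = - 23 \cdot 3 \cdot 6 \left(5 + 2\right) 3 \left(0 + 1\right)^{2} = \left(-23\right) 18 \cdot 7 \cdot 3 \cdot 1^{2} = - 414 \cdot 21 \cdot 1 = \left(-414\right) 21 = -8694$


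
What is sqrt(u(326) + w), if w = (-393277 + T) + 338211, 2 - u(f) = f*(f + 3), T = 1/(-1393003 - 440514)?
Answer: I*sqrt(545678150966045419)/1833517 ≈ 402.89*I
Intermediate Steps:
T = -1/1833517 (T = 1/(-1833517) = -1/1833517 ≈ -5.4540e-7)
u(f) = 2 - f*(3 + f) (u(f) = 2 - f*(f + 3) = 2 - f*(3 + f))
w = -100964447123/1833517 (w = (-393277 - 1/1833517) + 338211 = -721080065210/1833517 + 338211 = -100964447123/1833517 ≈ -55066.)
sqrt(u(326) + w) = sqrt((2 - 1*326**2 - 3*326) - 100964447123/1833517) = sqrt((2 - 1*106276 - 978) - 100964447123/1833517) = sqrt((2 - 106276 - 978) - 100964447123/1833517) = sqrt(-107252 - 100964447123/1833517) = sqrt(-297612812407/1833517) = I*sqrt(545678150966045419)/1833517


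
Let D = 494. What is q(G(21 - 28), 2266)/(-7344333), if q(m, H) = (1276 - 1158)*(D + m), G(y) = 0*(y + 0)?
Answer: -58292/7344333 ≈ -0.0079370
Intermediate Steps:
G(y) = 0 (G(y) = 0*y = 0)
q(m, H) = 58292 + 118*m (q(m, H) = (1276 - 1158)*(494 + m) = 118*(494 + m) = 58292 + 118*m)
q(G(21 - 28), 2266)/(-7344333) = (58292 + 118*0)/(-7344333) = (58292 + 0)*(-1/7344333) = 58292*(-1/7344333) = -58292/7344333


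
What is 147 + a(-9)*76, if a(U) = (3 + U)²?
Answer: 2883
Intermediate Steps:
147 + a(-9)*76 = 147 + (3 - 9)²*76 = 147 + (-6)²*76 = 147 + 36*76 = 147 + 2736 = 2883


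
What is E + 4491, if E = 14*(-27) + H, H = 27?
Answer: 4140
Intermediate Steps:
E = -351 (E = 14*(-27) + 27 = -378 + 27 = -351)
E + 4491 = -351 + 4491 = 4140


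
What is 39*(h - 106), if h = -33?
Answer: -5421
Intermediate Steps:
39*(h - 106) = 39*(-33 - 106) = 39*(-139) = -5421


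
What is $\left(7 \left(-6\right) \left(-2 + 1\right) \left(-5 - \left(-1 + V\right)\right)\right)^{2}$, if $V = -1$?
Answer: $15876$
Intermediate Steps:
$\left(7 \left(-6\right) \left(-2 + 1\right) \left(-5 - \left(-1 + V\right)\right)\right)^{2} = \left(7 \left(-6\right) \left(-2 + 1\right) \left(-5 + \left(1 - -1\right)\right)\right)^{2} = \left(- 42 \left(- (-5 + \left(1 + 1\right))\right)\right)^{2} = \left(- 42 \left(- (-5 + 2)\right)\right)^{2} = \left(- 42 \left(\left(-1\right) \left(-3\right)\right)\right)^{2} = \left(\left(-42\right) 3\right)^{2} = \left(-126\right)^{2} = 15876$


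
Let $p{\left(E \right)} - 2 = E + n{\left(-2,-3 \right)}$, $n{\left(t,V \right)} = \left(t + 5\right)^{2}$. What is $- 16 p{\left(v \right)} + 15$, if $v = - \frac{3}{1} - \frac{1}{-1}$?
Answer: $-129$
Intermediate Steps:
$n{\left(t,V \right)} = \left(5 + t\right)^{2}$
$v = -2$ ($v = \left(-3\right) 1 - -1 = -3 + 1 = -2$)
$p{\left(E \right)} = 11 + E$ ($p{\left(E \right)} = 2 + \left(E + \left(5 - 2\right)^{2}\right) = 2 + \left(E + 3^{2}\right) = 2 + \left(E + 9\right) = 2 + \left(9 + E\right) = 11 + E$)
$- 16 p{\left(v \right)} + 15 = - 16 \left(11 - 2\right) + 15 = \left(-16\right) 9 + 15 = -144 + 15 = -129$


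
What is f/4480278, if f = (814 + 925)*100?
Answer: 86950/2240139 ≈ 0.038815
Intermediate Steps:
f = 173900 (f = 1739*100 = 173900)
f/4480278 = 173900/4480278 = 173900*(1/4480278) = 86950/2240139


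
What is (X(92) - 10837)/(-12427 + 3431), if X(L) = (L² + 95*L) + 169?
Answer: -1634/2249 ≈ -0.72655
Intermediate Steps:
X(L) = 169 + L² + 95*L
(X(92) - 10837)/(-12427 + 3431) = ((169 + 92² + 95*92) - 10837)/(-12427 + 3431) = ((169 + 8464 + 8740) - 10837)/(-8996) = (17373 - 10837)*(-1/8996) = 6536*(-1/8996) = -1634/2249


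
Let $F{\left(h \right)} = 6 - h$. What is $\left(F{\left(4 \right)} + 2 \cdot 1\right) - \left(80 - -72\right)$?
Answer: $-148$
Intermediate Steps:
$\left(F{\left(4 \right)} + 2 \cdot 1\right) - \left(80 - -72\right) = \left(\left(6 - 4\right) + 2 \cdot 1\right) - \left(80 - -72\right) = \left(\left(6 - 4\right) + 2\right) - \left(80 + 72\right) = \left(2 + 2\right) - 152 = 4 - 152 = -148$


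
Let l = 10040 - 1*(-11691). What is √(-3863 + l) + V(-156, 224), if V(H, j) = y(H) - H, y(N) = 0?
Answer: 156 + 2*√4467 ≈ 289.67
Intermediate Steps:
l = 21731 (l = 10040 + 11691 = 21731)
V(H, j) = -H (V(H, j) = 0 - H = -H)
√(-3863 + l) + V(-156, 224) = √(-3863 + 21731) - 1*(-156) = √17868 + 156 = 2*√4467 + 156 = 156 + 2*√4467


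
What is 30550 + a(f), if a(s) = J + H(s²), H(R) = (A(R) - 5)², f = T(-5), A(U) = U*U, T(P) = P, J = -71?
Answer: 414879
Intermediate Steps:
A(U) = U²
f = -5
H(R) = (-5 + R²)² (H(R) = (R² - 5)² = (-5 + R²)²)
a(s) = -71 + (-5 + s⁴)² (a(s) = -71 + (-5 + (s²)²)² = -71 + (-5 + s⁴)²)
30550 + a(f) = 30550 + (-71 + (-5 + (-5)⁴)²) = 30550 + (-71 + (-5 + 625)²) = 30550 + (-71 + 620²) = 30550 + (-71 + 384400) = 30550 + 384329 = 414879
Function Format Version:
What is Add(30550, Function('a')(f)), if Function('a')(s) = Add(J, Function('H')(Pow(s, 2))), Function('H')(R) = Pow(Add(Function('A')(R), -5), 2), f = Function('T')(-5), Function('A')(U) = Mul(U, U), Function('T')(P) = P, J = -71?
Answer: 414879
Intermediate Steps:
Function('A')(U) = Pow(U, 2)
f = -5
Function('H')(R) = Pow(Add(-5, Pow(R, 2)), 2) (Function('H')(R) = Pow(Add(Pow(R, 2), -5), 2) = Pow(Add(-5, Pow(R, 2)), 2))
Function('a')(s) = Add(-71, Pow(Add(-5, Pow(s, 4)), 2)) (Function('a')(s) = Add(-71, Pow(Add(-5, Pow(Pow(s, 2), 2)), 2)) = Add(-71, Pow(Add(-5, Pow(s, 4)), 2)))
Add(30550, Function('a')(f)) = Add(30550, Add(-71, Pow(Add(-5, Pow(-5, 4)), 2))) = Add(30550, Add(-71, Pow(Add(-5, 625), 2))) = Add(30550, Add(-71, Pow(620, 2))) = Add(30550, Add(-71, 384400)) = Add(30550, 384329) = 414879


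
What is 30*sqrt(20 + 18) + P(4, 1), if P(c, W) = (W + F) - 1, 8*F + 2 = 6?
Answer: 1/2 + 30*sqrt(38) ≈ 185.43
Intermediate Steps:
F = 1/2 (F = -1/4 + (1/8)*6 = -1/4 + 3/4 = 1/2 ≈ 0.50000)
P(c, W) = -1/2 + W (P(c, W) = (W + 1/2) - 1 = (1/2 + W) - 1 = -1/2 + W)
30*sqrt(20 + 18) + P(4, 1) = 30*sqrt(20 + 18) + (-1/2 + 1) = 30*sqrt(38) + 1/2 = 1/2 + 30*sqrt(38)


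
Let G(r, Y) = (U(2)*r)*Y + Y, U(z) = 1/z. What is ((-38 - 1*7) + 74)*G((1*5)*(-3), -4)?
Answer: 754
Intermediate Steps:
U(z) = 1/z
G(r, Y) = Y + Y*r/2 (G(r, Y) = (r/2)*Y + Y = Y*r/2 + Y = Y + Y*r/2)
((-38 - 1*7) + 74)*G((1*5)*(-3), -4) = ((-38 - 1*7) + 74)*((1/2)*(-4)*(2 + (1*5)*(-3))) = ((-38 - 7) + 74)*((1/2)*(-4)*(2 + 5*(-3))) = (-45 + 74)*((1/2)*(-4)*(2 - 15)) = 29*((1/2)*(-4)*(-13)) = 29*26 = 754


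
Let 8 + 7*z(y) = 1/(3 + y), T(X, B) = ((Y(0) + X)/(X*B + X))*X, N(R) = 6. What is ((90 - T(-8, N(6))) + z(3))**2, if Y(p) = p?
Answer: 14295961/1764 ≈ 8104.3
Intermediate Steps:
T(X, B) = X**2/(X + B*X) (T(X, B) = ((0 + X)/(X*B + X))*X = (X/(B*X + X))*X = (X/(X + B*X))*X = X**2/(X + B*X))
z(y) = -8/7 + 1/(7*(3 + y))
((90 - T(-8, N(6))) + z(3))**2 = ((90 - (-8)/(1 + 6)) + (-23 - 8*3)/(7*(3 + 3)))**2 = ((90 - (-8)/7) + (1/7)*(-23 - 24)/6)**2 = ((90 - (-8)/7) + (1/7)*(1/6)*(-47))**2 = ((90 - 1*(-8/7)) - 47/42)**2 = ((90 + 8/7) - 47/42)**2 = (638/7 - 47/42)**2 = (3781/42)**2 = 14295961/1764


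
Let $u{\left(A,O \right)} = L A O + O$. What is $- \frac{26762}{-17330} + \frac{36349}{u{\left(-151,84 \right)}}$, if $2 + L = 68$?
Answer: $\frac{435429431}{290124996} \approx 1.5008$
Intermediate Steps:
$L = 66$ ($L = -2 + 68 = 66$)
$u{\left(A,O \right)} = O + 66 A O$ ($u{\left(A,O \right)} = 66 A O + O = O + 66 A O$)
$- \frac{26762}{-17330} + \frac{36349}{u{\left(-151,84 \right)}} = - \frac{26762}{-17330} + \frac{36349}{84 \left(1 + 66 \left(-151\right)\right)} = \left(-26762\right) \left(- \frac{1}{17330}\right) + \frac{36349}{84 \left(1 - 9966\right)} = \frac{13381}{8665} + \frac{36349}{84 \left(-9965\right)} = \frac{13381}{8665} + \frac{36349}{-837060} = \frac{13381}{8665} + 36349 \left(- \frac{1}{837060}\right) = \frac{13381}{8665} - \frac{36349}{837060} = \frac{435429431}{290124996}$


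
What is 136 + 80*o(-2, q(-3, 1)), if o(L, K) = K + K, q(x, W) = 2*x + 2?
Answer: -504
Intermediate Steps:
q(x, W) = 2 + 2*x
o(L, K) = 2*K
136 + 80*o(-2, q(-3, 1)) = 136 + 80*(2*(2 + 2*(-3))) = 136 + 80*(2*(2 - 6)) = 136 + 80*(2*(-4)) = 136 + 80*(-8) = 136 - 640 = -504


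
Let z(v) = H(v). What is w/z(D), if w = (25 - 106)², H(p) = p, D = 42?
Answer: 2187/14 ≈ 156.21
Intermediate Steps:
w = 6561 (w = (-81)² = 6561)
z(v) = v
w/z(D) = 6561/42 = 6561*(1/42) = 2187/14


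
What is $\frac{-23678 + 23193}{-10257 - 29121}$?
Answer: $\frac{485}{39378} \approx 0.012317$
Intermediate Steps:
$\frac{-23678 + 23193}{-10257 - 29121} = - \frac{485}{-39378} = \left(-485\right) \left(- \frac{1}{39378}\right) = \frac{485}{39378}$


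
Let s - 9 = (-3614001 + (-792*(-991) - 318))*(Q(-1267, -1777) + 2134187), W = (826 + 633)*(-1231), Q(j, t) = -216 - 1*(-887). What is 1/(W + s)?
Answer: -1/6040469359546 ≈ -1.6555e-13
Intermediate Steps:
Q(j, t) = 671 (Q(j, t) = -216 + 887 = 671)
W = -1796029 (W = 1459*(-1231) = -1796029)
s = -6040467563517 (s = 9 + (-3614001 + (-792*(-991) - 318))*(671 + 2134187) = 9 + (-3614001 + (784872 - 318))*2134858 = 9 + (-3614001 + 784554)*2134858 = 9 - 2829447*2134858 = 9 - 6040467563526 = -6040467563517)
1/(W + s) = 1/(-1796029 - 6040467563517) = 1/(-6040469359546) = -1/6040469359546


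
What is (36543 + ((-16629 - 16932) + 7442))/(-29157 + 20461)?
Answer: -1303/1087 ≈ -1.1987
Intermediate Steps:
(36543 + ((-16629 - 16932) + 7442))/(-29157 + 20461) = (36543 + (-33561 + 7442))/(-8696) = (36543 - 26119)*(-1/8696) = 10424*(-1/8696) = -1303/1087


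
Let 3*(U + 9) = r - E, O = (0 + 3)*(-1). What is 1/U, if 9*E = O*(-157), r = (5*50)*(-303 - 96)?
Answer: -9/299488 ≈ -3.0051e-5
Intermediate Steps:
O = -3 (O = 3*(-1) = -3)
r = -99750 (r = 250*(-399) = -99750)
E = 157/3 (E = (-3*(-157))/9 = (1/9)*471 = 157/3 ≈ 52.333)
U = -299488/9 (U = -9 + (-99750 - 1*157/3)/3 = -9 + (-99750 - 157/3)/3 = -9 + (1/3)*(-299407/3) = -9 - 299407/9 = -299488/9 ≈ -33276.)
1/U = 1/(-299488/9) = -9/299488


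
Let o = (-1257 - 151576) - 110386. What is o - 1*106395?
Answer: -369614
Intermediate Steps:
o = -263219 (o = -152833 - 110386 = -263219)
o - 1*106395 = -263219 - 1*106395 = -263219 - 106395 = -369614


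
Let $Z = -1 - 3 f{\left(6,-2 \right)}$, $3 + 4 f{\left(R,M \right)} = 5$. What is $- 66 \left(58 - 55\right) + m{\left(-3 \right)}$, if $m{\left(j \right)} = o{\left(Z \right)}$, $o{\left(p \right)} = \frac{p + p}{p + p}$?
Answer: $-197$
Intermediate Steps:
$f{\left(R,M \right)} = \frac{1}{2}$ ($f{\left(R,M \right)} = - \frac{3}{4} + \frac{1}{4} \cdot 5 = - \frac{3}{4} + \frac{5}{4} = \frac{1}{2}$)
$Z = - \frac{5}{2}$ ($Z = -1 - \frac{3}{2} = - \frac{5}{2} \approx -2.5$)
$o{\left(p \right)} = 1$ ($o{\left(p \right)} = \frac{2 p}{2 p} = 2 p \frac{1}{2 p} = 1$)
$m{\left(j \right)} = 1$
$- 66 \left(58 - 55\right) + m{\left(-3 \right)} = - 66 \left(58 - 55\right) + 1 = \left(-66\right) 3 + 1 = -198 + 1 = -197$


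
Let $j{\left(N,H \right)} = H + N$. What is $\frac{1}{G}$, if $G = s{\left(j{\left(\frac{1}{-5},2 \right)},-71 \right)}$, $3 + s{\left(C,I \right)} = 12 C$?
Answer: $\frac{5}{93} \approx 0.053763$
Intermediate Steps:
$s{\left(C,I \right)} = -3 + 12 C$
$G = \frac{93}{5}$ ($G = -3 + 12 \left(2 + \frac{1}{-5}\right) = -3 + 12 \left(2 - \frac{1}{5}\right) = -3 + 12 \cdot \frac{9}{5} = -3 + \frac{108}{5} = \frac{93}{5} \approx 18.6$)
$\frac{1}{G} = \frac{1}{\frac{93}{5}} = \frac{5}{93}$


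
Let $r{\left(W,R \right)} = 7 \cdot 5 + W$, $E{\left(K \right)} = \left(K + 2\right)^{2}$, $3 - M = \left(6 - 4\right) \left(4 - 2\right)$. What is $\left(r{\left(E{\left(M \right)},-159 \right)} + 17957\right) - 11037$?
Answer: $6956$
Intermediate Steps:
$M = -1$ ($M = 3 - \left(6 - 4\right) \left(4 - 2\right) = 3 - 2 \left(4 - 2\right) = 3 - 2 \cdot 2 = 3 - 4 = -1$)
$E{\left(K \right)} = \left(2 + K\right)^{2}$
$r{\left(W,R \right)} = 35 + W$
$\left(r{\left(E{\left(M \right)},-159 \right)} + 17957\right) - 11037 = \left(\left(35 + \left(2 - 1\right)^{2}\right) + 17957\right) - 11037 = \left(\left(35 + 1^{2}\right) + 17957\right) - 11037 = \left(\left(35 + 1\right) + 17957\right) - 11037 = \left(36 + 17957\right) - 11037 = 17993 - 11037 = 6956$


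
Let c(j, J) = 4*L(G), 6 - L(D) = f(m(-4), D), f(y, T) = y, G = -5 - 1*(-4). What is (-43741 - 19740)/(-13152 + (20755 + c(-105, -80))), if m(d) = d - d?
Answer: -2189/263 ≈ -8.3232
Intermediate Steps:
G = -1 (G = -5 + 4 = -1)
m(d) = 0
L(D) = 6 (L(D) = 6 - 1*0 = 6 + 0 = 6)
c(j, J) = 24 (c(j, J) = 4*6 = 24)
(-43741 - 19740)/(-13152 + (20755 + c(-105, -80))) = (-43741 - 19740)/(-13152 + (20755 + 24)) = -63481/(-13152 + 20779) = -63481/7627 = -63481*1/7627 = -2189/263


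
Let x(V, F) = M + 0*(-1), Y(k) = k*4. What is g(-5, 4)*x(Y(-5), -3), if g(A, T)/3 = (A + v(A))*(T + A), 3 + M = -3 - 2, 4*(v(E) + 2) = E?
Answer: -198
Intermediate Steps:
v(E) = -2 + E/4
M = -8 (M = -3 + (-3 - 2) = -3 - 5 = -8)
Y(k) = 4*k
x(V, F) = -8 (x(V, F) = -8 + 0*(-1) = -8 + 0 = -8)
g(A, T) = 3*(-2 + 5*A/4)*(A + T) (g(A, T) = 3*((A + (-2 + A/4))*(T + A)) = 3*((-2 + 5*A/4)*(A + T)) = 3*(-2 + 5*A/4)*(A + T))
g(-5, 4)*x(Y(-5), -3) = (-6*(-5) - 6*4 + (15/4)*(-5)² + (15/4)*(-5)*4)*(-8) = (30 - 24 + (15/4)*25 - 75)*(-8) = (30 - 24 + 375/4 - 75)*(-8) = (99/4)*(-8) = -198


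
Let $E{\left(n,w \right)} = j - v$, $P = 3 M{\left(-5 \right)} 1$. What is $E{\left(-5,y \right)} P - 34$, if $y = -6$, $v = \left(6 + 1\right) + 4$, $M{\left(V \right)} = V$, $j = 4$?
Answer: $71$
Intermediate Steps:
$v = 11$ ($v = 7 + 4 = 11$)
$P = -15$ ($P = 3 \left(-5\right) 1 = \left(-15\right) 1 = -15$)
$E{\left(n,w \right)} = -7$ ($E{\left(n,w \right)} = 4 - 11 = -7$)
$E{\left(-5,y \right)} P - 34 = \left(-7\right) \left(-15\right) - 34 = 105 - 34 = 71$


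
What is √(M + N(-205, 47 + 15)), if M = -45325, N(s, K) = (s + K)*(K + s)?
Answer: 6*I*√691 ≈ 157.72*I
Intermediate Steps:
N(s, K) = (K + s)² (N(s, K) = (K + s)*(K + s) = (K + s)²)
√(M + N(-205, 47 + 15)) = √(-45325 + ((47 + 15) - 205)²) = √(-45325 + (62 - 205)²) = √(-45325 + (-143)²) = √(-45325 + 20449) = √(-24876) = 6*I*√691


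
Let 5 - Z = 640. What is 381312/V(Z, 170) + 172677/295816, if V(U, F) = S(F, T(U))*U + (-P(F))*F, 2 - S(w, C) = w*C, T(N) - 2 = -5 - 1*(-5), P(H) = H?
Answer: 24144914967/9156984280 ≈ 2.6368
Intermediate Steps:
Z = -635 (Z = 5 - 1*640 = 5 - 640 = -635)
T(N) = 2 (T(N) = 2 + (-5 - 1*(-5)) = 2 + (-5 + 5) = 2 + 0 = 2)
S(w, C) = 2 - C*w (S(w, C) = 2 - w*C = 2 - C*w)
V(U, F) = -F**2 + U*(2 - 2*F) (V(U, F) = (2 - 1*2*F)*U + (-F)*F = (2 - 2*F)*U - F**2 = U*(2 - 2*F) - F**2 = -F**2 + U*(2 - 2*F))
381312/V(Z, 170) + 172677/295816 = 381312/(-1*170**2 - 2*(-635)*(-1 + 170)) + 172677/295816 = 381312/(-1*28900 - 2*(-635)*169) + 172677*(1/295816) = 381312/(-28900 + 214630) + 172677/295816 = 381312/185730 + 172677/295816 = 381312*(1/185730) + 172677/295816 = 63552/30955 + 172677/295816 = 24144914967/9156984280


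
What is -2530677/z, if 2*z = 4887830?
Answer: -2530677/2443915 ≈ -1.0355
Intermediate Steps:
z = 2443915 (z = (½)*4887830 = 2443915)
-2530677/z = -2530677/2443915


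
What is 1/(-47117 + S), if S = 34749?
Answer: -1/12368 ≈ -8.0854e-5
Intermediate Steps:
1/(-47117 + S) = 1/(-47117 + 34749) = 1/(-12368) = -1/12368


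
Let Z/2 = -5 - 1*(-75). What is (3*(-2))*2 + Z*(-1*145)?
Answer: -20312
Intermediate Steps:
Z = 140 (Z = 2*(-5 - 1*(-75)) = 2*(-5 + 75) = 2*70 = 140)
(3*(-2))*2 + Z*(-1*145) = (3*(-2))*2 + 140*(-1*145) = -6*2 + 140*(-145) = -12 - 20300 = -20312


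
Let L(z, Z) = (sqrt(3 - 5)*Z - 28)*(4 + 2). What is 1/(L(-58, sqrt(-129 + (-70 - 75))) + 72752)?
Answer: 9073/658552166 + 3*sqrt(137)/1317104332 ≈ 1.3804e-5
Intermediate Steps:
L(z, Z) = -168 + 6*I*Z*sqrt(2) (L(z, Z) = (sqrt(-2)*Z - 28)*6 = ((I*sqrt(2))*Z - 28)*6 = (I*Z*sqrt(2) - 28)*6 = (-28 + I*Z*sqrt(2))*6 = -168 + 6*I*Z*sqrt(2))
1/(L(-58, sqrt(-129 + (-70 - 75))) + 72752) = 1/((-168 + 6*I*sqrt(-129 + (-70 - 75))*sqrt(2)) + 72752) = 1/((-168 + 6*I*sqrt(-129 - 145)*sqrt(2)) + 72752) = 1/((-168 + 6*I*sqrt(-274)*sqrt(2)) + 72752) = 1/((-168 + 6*I*(I*sqrt(274))*sqrt(2)) + 72752) = 1/((-168 - 12*sqrt(137)) + 72752) = 1/(72584 - 12*sqrt(137))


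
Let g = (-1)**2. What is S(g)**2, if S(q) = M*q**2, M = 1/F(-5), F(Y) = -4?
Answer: 1/16 ≈ 0.062500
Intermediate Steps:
M = -1/4 (M = 1/(-4) = -1/4 ≈ -0.25000)
g = 1
S(q) = -q**2/4
S(g)**2 = (-1/4*1**2)**2 = (-1/4*1)**2 = (-1/4)**2 = 1/16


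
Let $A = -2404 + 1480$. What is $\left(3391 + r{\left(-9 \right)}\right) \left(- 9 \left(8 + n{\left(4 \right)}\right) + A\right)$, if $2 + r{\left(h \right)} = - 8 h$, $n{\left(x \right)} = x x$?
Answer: $-3945540$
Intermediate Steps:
$n{\left(x \right)} = x^{2}$
$r{\left(h \right)} = -2 - 8 h$
$A = -924$
$\left(3391 + r{\left(-9 \right)}\right) \left(- 9 \left(8 + n{\left(4 \right)}\right) + A\right) = \left(3391 - -70\right) \left(- 9 \left(8 + 4^{2}\right) - 924\right) = \left(3391 + \left(-2 + 72\right)\right) \left(- 9 \left(8 + 16\right) - 924\right) = \left(3391 + 70\right) \left(\left(-9\right) 24 - 924\right) = 3461 \left(-216 - 924\right) = 3461 \left(-1140\right) = -3945540$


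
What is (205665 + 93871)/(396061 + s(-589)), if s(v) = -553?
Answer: 74884/98877 ≈ 0.75735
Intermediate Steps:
(205665 + 93871)/(396061 + s(-589)) = (205665 + 93871)/(396061 - 553) = 299536/395508 = 299536*(1/395508) = 74884/98877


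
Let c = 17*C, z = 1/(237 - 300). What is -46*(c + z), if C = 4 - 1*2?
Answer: -98486/63 ≈ -1563.3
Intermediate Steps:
C = 2 (C = 4 - 2 = 2)
z = -1/63 (z = 1/(-63) = -1/63 ≈ -0.015873)
c = 34 (c = 17*2 = 34)
-46*(c + z) = -46*(34 - 1/63) = -46*2141/63 = -98486/63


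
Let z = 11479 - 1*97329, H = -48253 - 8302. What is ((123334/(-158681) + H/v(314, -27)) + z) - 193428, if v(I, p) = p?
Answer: -1187564158649/4284387 ≈ -2.7718e+5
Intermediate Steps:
H = -56555
z = -85850 (z = 11479 - 97329 = -85850)
((123334/(-158681) + H/v(314, -27)) + z) - 193428 = ((123334/(-158681) - 56555/(-27)) - 85850) - 193428 = ((123334*(-1/158681) - 56555*(-1/27)) - 85850) - 193428 = ((-123334/158681 + 56555/27) - 85850) - 193428 = (8970873937/4284387 - 85850) - 193428 = -358843750013/4284387 - 193428 = -1187564158649/4284387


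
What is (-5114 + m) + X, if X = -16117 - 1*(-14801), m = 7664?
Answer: 1234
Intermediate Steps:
X = -1316 (X = -16117 + 14801 = -1316)
(-5114 + m) + X = (-5114 + 7664) - 1316 = 2550 - 1316 = 1234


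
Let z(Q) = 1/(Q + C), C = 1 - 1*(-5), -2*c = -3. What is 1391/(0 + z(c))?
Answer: 20865/2 ≈ 10433.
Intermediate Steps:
c = 3/2 (c = -1/2*(-3) = 3/2 ≈ 1.5000)
C = 6 (C = 1 + 5 = 6)
z(Q) = 1/(6 + Q) (z(Q) = 1/(Q + 6) = 1/(6 + Q))
1391/(0 + z(c)) = 1391/(0 + 1/(6 + 3/2)) = 1391/(0 + 1/(15/2)) = 1391/(0 + 2/15) = 1391/(2/15) = (15/2)*1391 = 20865/2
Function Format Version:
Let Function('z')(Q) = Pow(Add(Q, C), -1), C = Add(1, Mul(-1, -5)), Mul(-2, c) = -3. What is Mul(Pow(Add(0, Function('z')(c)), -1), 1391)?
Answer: Rational(20865, 2) ≈ 10433.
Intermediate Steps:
c = Rational(3, 2) (c = Mul(Rational(-1, 2), -3) = Rational(3, 2) ≈ 1.5000)
C = 6 (C = Add(1, 5) = 6)
Function('z')(Q) = Pow(Add(6, Q), -1) (Function('z')(Q) = Pow(Add(Q, 6), -1) = Pow(Add(6, Q), -1))
Mul(Pow(Add(0, Function('z')(c)), -1), 1391) = Mul(Pow(Add(0, Pow(Add(6, Rational(3, 2)), -1)), -1), 1391) = Mul(Pow(Add(0, Pow(Rational(15, 2), -1)), -1), 1391) = Mul(Pow(Add(0, Rational(2, 15)), -1), 1391) = Mul(Pow(Rational(2, 15), -1), 1391) = Mul(Rational(15, 2), 1391) = Rational(20865, 2)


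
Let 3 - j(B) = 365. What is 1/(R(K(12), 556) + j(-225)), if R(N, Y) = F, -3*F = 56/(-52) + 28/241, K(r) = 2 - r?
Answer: -9399/3399428 ≈ -0.0027649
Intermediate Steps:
F = 3010/9399 (F = -(56/(-52) + 28/241)/3 = -(56*(-1/52) + 28*(1/241))/3 = -(-14/13 + 28/241)/3 = -1/3*(-3010/3133) = 3010/9399 ≈ 0.32025)
R(N, Y) = 3010/9399
j(B) = -362 (j(B) = 3 - 1*365 = 3 - 365 = -362)
1/(R(K(12), 556) + j(-225)) = 1/(3010/9399 - 362) = 1/(-3399428/9399) = -9399/3399428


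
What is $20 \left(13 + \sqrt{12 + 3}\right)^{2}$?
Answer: $3680 + 520 \sqrt{15} \approx 5694.0$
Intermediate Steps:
$20 \left(13 + \sqrt{12 + 3}\right)^{2} = 20 \left(13 + \sqrt{15}\right)^{2}$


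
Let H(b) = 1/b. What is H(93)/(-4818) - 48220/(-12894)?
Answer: 3601019231/962911026 ≈ 3.7397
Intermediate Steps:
H(93)/(-4818) - 48220/(-12894) = 1/(93*(-4818)) - 48220/(-12894) = (1/93)*(-1/4818) - 48220*(-1/12894) = -1/448074 + 24110/6447 = 3601019231/962911026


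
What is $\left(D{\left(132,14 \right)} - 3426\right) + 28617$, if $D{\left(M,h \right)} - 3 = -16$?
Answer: $25178$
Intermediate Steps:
$D{\left(M,h \right)} = -13$ ($D{\left(M,h \right)} = 3 - 16 = -13$)
$\left(D{\left(132,14 \right)} - 3426\right) + 28617 = \left(-13 - 3426\right) + 28617 = -3439 + 28617 = 25178$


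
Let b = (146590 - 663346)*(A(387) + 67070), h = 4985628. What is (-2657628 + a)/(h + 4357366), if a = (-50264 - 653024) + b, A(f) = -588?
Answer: -17179166654/4671497 ≈ -3677.4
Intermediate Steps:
b = -34354972392 (b = (146590 - 663346)*(-588 + 67070) = -516756*66482 = -34354972392)
a = -34355675680 (a = (-50264 - 653024) - 34354972392 = -703288 - 34354972392 = -34355675680)
(-2657628 + a)/(h + 4357366) = (-2657628 - 34355675680)/(4985628 + 4357366) = -34358333308/9342994 = -34358333308*1/9342994 = -17179166654/4671497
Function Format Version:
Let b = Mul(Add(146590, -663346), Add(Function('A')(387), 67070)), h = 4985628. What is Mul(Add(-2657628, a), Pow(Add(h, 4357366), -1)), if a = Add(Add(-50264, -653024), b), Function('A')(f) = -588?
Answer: Rational(-17179166654, 4671497) ≈ -3677.4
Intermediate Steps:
b = -34354972392 (b = Mul(Add(146590, -663346), Add(-588, 67070)) = Mul(-516756, 66482) = -34354972392)
a = -34355675680 (a = Add(Add(-50264, -653024), -34354972392) = Add(-703288, -34354972392) = -34355675680)
Mul(Add(-2657628, a), Pow(Add(h, 4357366), -1)) = Mul(Add(-2657628, -34355675680), Pow(Add(4985628, 4357366), -1)) = Mul(-34358333308, Pow(9342994, -1)) = Mul(-34358333308, Rational(1, 9342994)) = Rational(-17179166654, 4671497)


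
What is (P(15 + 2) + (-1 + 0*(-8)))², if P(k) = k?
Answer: 256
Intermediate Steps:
(P(15 + 2) + (-1 + 0*(-8)))² = ((15 + 2) + (-1 + 0*(-8)))² = (17 + (-1 + 0))² = (17 - 1)² = 16² = 256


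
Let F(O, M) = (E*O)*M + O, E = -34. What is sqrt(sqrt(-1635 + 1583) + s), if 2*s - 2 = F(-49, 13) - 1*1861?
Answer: sqrt(9875 + 2*I*sqrt(13)) ≈ 99.373 + 0.0363*I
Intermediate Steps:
F(O, M) = O - 34*M*O (F(O, M) = (-34*O)*M + O = -34*M*O + O = O - 34*M*O)
s = 9875 (s = 1 + (-49*(1 - 34*13) - 1*1861)/2 = 1 + (-49*(1 - 442) - 1861)/2 = 1 + (-49*(-441) - 1861)/2 = 1 + (21609 - 1861)/2 = 1 + (1/2)*19748 = 1 + 9874 = 9875)
sqrt(sqrt(-1635 + 1583) + s) = sqrt(sqrt(-1635 + 1583) + 9875) = sqrt(sqrt(-52) + 9875) = sqrt(2*I*sqrt(13) + 9875) = sqrt(9875 + 2*I*sqrt(13))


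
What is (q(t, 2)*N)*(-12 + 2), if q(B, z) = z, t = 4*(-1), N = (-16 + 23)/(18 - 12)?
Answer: -70/3 ≈ -23.333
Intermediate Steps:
N = 7/6 ≈ 1.1667
t = -4
(q(t, 2)*N)*(-12 + 2) = (2*(7/6))*(-12 + 2) = (7/3)*(-10) = -70/3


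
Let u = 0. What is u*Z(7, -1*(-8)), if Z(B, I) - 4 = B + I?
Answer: 0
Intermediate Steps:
Z(B, I) = 4 + B + I (Z(B, I) = 4 + (B + I) = 4 + B + I)
u*Z(7, -1*(-8)) = 0*(4 + 7 - 1*(-8)) = 0*(4 + 7 + 8) = 0*19 = 0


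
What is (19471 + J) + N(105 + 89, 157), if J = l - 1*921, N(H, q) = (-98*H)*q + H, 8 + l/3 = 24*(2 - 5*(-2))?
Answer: -2965300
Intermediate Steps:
l = 840 (l = -24 + 3*(24*(2 - 5*(-2))) = -24 + 3*(24*(2 + 10)) = -24 + 3*(24*12) = -24 + 3*288 = -24 + 864 = 840)
N(H, q) = H - 98*H*q (N(H, q) = -98*H*q + H = H - 98*H*q)
J = -81 (J = 840 - 1*921 = 840 - 921 = -81)
(19471 + J) + N(105 + 89, 157) = (19471 - 81) + (105 + 89)*(1 - 98*157) = 19390 + 194*(1 - 15386) = 19390 + 194*(-15385) = 19390 - 2984690 = -2965300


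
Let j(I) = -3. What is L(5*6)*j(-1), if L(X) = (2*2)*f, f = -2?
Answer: 24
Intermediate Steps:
L(X) = -8 (L(X) = (2*2)*(-2) = 4*(-2) = -8)
L(5*6)*j(-1) = -8*(-3) = 24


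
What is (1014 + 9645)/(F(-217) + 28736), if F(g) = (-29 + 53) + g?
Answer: 627/1679 ≈ 0.37344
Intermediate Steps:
F(g) = 24 + g
(1014 + 9645)/(F(-217) + 28736) = (1014 + 9645)/((24 - 217) + 28736) = 10659/(-193 + 28736) = 10659/28543 = 10659*(1/28543) = 627/1679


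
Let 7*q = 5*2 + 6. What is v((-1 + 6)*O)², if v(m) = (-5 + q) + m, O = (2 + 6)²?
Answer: 4932841/49 ≈ 1.0067e+5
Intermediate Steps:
q = 16/7 (q = (5*2 + 6)/7 = (10 + 6)/7 = (⅐)*16 = 16/7 ≈ 2.2857)
O = 64 (O = 8² = 64)
v(m) = -19/7 + m (v(m) = (-5 + 16/7) + m = -19/7 + m)
v((-1 + 6)*O)² = (-19/7 + (-1 + 6)*64)² = (-19/7 + 5*64)² = (-19/7 + 320)² = (2221/7)² = 4932841/49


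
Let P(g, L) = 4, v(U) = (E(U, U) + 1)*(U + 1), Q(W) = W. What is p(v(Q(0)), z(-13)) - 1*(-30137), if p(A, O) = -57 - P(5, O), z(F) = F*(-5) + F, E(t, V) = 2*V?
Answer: 30076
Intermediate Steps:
v(U) = (1 + U)*(1 + 2*U) (v(U) = (2*U + 1)*(U + 1) = (1 + 2*U)*(1 + U) = (1 + U)*(1 + 2*U))
z(F) = -4*F (z(F) = -5*F + F = -4*F)
p(A, O) = -61 (p(A, O) = -57 - 1*4 = -57 - 4 = -61)
p(v(Q(0)), z(-13)) - 1*(-30137) = -61 - 1*(-30137) = -61 + 30137 = 30076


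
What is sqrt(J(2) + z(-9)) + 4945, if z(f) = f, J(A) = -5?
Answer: 4945 + I*sqrt(14) ≈ 4945.0 + 3.7417*I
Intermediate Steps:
sqrt(J(2) + z(-9)) + 4945 = sqrt(-5 - 9) + 4945 = sqrt(-14) + 4945 = I*sqrt(14) + 4945 = 4945 + I*sqrt(14)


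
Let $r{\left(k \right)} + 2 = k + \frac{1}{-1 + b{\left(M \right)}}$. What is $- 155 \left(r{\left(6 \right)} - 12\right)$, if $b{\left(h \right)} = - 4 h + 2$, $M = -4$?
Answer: $\frac{20925}{17} \approx 1230.9$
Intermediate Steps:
$b{\left(h \right)} = 2 - 4 h$
$r{\left(k \right)} = - \frac{33}{17} + k$ ($r{\left(k \right)} = -2 + \left(k + \frac{1}{-1 + \left(2 - -16\right)}\right) = -2 + \left(k + \frac{1}{-1 + \left(2 + 16\right)}\right) = -2 + \left(k + \frac{1}{-1 + 18}\right) = -2 + \left(k + \frac{1}{17}\right) = -2 + \left(\frac{1}{17} + k\right) = - \frac{33}{17} + k$)
$- 155 \left(r{\left(6 \right)} - 12\right) = - 155 \left(\left(- \frac{33}{17} + 6\right) - 12\right) = - 155 \left(\frac{69}{17} - 12\right) = \left(-155\right) \left(- \frac{135}{17}\right) = \frac{20925}{17}$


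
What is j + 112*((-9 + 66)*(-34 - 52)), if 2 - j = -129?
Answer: -548893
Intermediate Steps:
j = 131 (j = 2 - 1*(-129) = 2 + 129 = 131)
j + 112*((-9 + 66)*(-34 - 52)) = 131 + 112*((-9 + 66)*(-34 - 52)) = 131 + 112*(57*(-86)) = 131 + 112*(-4902) = 131 - 549024 = -548893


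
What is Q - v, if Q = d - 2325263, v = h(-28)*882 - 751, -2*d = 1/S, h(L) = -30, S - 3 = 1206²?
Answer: -6684752905657/2908878 ≈ -2.2981e+6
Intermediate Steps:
S = 1454439 (S = 3 + 1206² = 3 + 1454436 = 1454439)
d = -1/2908878 (d = -½/1454439 = -½*1/1454439 = -1/2908878 ≈ -3.4378e-7)
v = -27211 (v = -30*882 - 751 = -26460 - 751 = -27211)
Q = -6763906384915/2908878 (Q = -1/2908878 - 2325263 = -6763906384915/2908878 ≈ -2.3253e+6)
Q - v = -6763906384915/2908878 - 1*(-27211) = -6763906384915/2908878 + 27211 = -6684752905657/2908878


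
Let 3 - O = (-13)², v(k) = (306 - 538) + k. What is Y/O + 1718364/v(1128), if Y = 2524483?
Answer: -247086043/18592 ≈ -13290.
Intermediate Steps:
v(k) = -232 + k
O = -166 (O = 3 - 1*(-13)² = 3 - 1*169 = 3 - 169 = -166)
Y/O + 1718364/v(1128) = 2524483/(-166) + 1718364/(-232 + 1128) = 2524483*(-1/166) + 1718364/896 = -2524483/166 + 1718364*(1/896) = -2524483/166 + 429591/224 = -247086043/18592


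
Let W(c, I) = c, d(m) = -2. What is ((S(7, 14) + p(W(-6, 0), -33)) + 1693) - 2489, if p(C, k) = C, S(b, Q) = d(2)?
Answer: -804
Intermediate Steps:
S(b, Q) = -2
((S(7, 14) + p(W(-6, 0), -33)) + 1693) - 2489 = ((-2 - 6) + 1693) - 2489 = (-8 + 1693) - 2489 = 1685 - 2489 = -804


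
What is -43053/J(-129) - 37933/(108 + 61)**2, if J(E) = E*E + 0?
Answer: -620293262/158427867 ≈ -3.9153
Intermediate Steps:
J(E) = E**2 (J(E) = E**2 + 0 = E**2)
-43053/J(-129) - 37933/(108 + 61)**2 = -43053/((-129)**2) - 37933/(108 + 61)**2 = -43053/16641 - 37933/(169**2) = -43053*1/16641 - 37933/28561 = -14351/5547 - 37933*1/28561 = -14351/5547 - 37933/28561 = -620293262/158427867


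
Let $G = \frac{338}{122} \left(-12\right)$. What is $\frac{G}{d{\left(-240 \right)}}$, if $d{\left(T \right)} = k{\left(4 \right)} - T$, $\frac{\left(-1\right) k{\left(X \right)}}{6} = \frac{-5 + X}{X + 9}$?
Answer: $- \frac{4394}{31781} \approx -0.13826$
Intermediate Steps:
$k{\left(X \right)} = - \frac{6 \left(-5 + X\right)}{9 + X}$ ($k{\left(X \right)} = - 6 \frac{-5 + X}{X + 9} = - 6 \frac{-5 + X}{9 + X} = - \frac{6 \left(-5 + X\right)}{9 + X}$)
$d{\left(T \right)} = \frac{6}{13} - T$ ($d{\left(T \right)} = \frac{6 \left(5 - 4\right)}{9 + 4} - T = \frac{6 \left(5 - 4\right)}{13} - T = 6 \cdot \frac{1}{13} \cdot 1 - T = \frac{6}{13} - T$)
$G = - \frac{2028}{61}$ ($G = 338 \cdot \frac{1}{122} \left(-12\right) = \frac{169}{61} \left(-12\right) = - \frac{2028}{61} \approx -33.246$)
$\frac{G}{d{\left(-240 \right)}} = - \frac{2028}{61 \left(\frac{6}{13} - -240\right)} = - \frac{2028}{61 \left(\frac{6}{13} + 240\right)} = - \frac{2028}{61 \cdot \frac{3126}{13}} = \left(- \frac{2028}{61}\right) \frac{13}{3126} = - \frac{4394}{31781}$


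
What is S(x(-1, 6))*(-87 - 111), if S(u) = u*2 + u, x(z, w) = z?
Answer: 594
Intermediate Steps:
S(u) = 3*u (S(u) = 2*u + u = 3*u)
S(x(-1, 6))*(-87 - 111) = (3*(-1))*(-87 - 111) = -3*(-198) = 594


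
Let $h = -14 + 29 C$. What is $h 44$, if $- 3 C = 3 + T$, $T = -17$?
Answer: $\frac{16016}{3} \approx 5338.7$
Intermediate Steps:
$C = \frac{14}{3}$ ($C = - \frac{3 - 17}{3} = \left(- \frac{1}{3}\right) \left(-14\right) = \frac{14}{3} \approx 4.6667$)
$h = \frac{364}{3}$ ($h = -14 + 29 \cdot \frac{14}{3} = -14 + \frac{406}{3} = \frac{364}{3} \approx 121.33$)
$h 44 = \frac{364}{3} \cdot 44 = \frac{16016}{3}$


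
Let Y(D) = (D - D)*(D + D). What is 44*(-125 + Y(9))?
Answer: -5500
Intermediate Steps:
Y(D) = 0 (Y(D) = 0*(2*D) = 0)
44*(-125 + Y(9)) = 44*(-125 + 0) = 44*(-125) = -5500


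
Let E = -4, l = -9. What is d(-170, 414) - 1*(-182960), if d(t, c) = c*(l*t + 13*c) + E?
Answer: 3044524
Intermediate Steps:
d(t, c) = -4 + c*(-9*t + 13*c) (d(t, c) = c*(-9*t + 13*c) - 4 = -4 + c*(-9*t + 13*c))
d(-170, 414) - 1*(-182960) = (-4 + 13*414**2 - 9*414*(-170)) - 1*(-182960) = (-4 + 13*171396 + 633420) + 182960 = (-4 + 2228148 + 633420) + 182960 = 2861564 + 182960 = 3044524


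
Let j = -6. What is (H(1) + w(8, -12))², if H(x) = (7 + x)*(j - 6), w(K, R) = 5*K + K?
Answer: 2304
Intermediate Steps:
w(K, R) = 6*K
H(x) = -84 - 12*x (H(x) = (7 + x)*(-6 - 6) = (7 + x)*(-12) = -84 - 12*x)
(H(1) + w(8, -12))² = ((-84 - 12*1) + 6*8)² = ((-84 - 12) + 48)² = (-96 + 48)² = (-48)² = 2304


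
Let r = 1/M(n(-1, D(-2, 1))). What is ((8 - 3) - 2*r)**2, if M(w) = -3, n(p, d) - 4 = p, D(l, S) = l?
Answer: 289/9 ≈ 32.111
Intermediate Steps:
n(p, d) = 4 + p
r = -1/3 (r = 1/(-3) = 1*(-1/3) = -1/3 ≈ -0.33333)
((8 - 3) - 2*r)**2 = ((8 - 3) - 2*(-1/3))**2 = (5 + 2/3)**2 = (17/3)**2 = 289/9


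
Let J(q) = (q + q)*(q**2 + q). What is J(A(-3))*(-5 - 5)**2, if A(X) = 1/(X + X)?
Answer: 125/27 ≈ 4.6296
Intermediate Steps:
A(X) = 1/(2*X)
J(q) = 2*q*(q + q**2) (J(q) = (2*q)*(q + q**2) = 2*q*(q + q**2))
J(A(-3))*(-5 - 5)**2 = (2*((1/2)/(-3))**2*(1 + (1/2)/(-3)))*(-5 - 5)**2 = (2*((1/2)*(-1/3))**2*(1 + (1/2)*(-1/3)))*(-10)**2 = (2*(-1/6)**2*(1 - 1/6))*100 = (2*(1/36)*(5/6))*100 = (5/108)*100 = 125/27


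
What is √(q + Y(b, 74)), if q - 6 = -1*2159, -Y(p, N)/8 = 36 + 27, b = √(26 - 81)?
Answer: I*√2657 ≈ 51.546*I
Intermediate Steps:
b = I*√55 (b = √(-55) = I*√55 ≈ 7.4162*I)
Y(p, N) = -504 (Y(p, N) = -8*(36 + 27) = -8*63 = -504)
q = -2153 (q = 6 - 1*2159 = 6 - 2159 = -2153)
√(q + Y(b, 74)) = √(-2153 - 504) = √(-2657) = I*√2657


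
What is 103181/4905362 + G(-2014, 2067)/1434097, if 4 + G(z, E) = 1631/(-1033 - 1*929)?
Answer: 10366918136087/492936028177131 ≈ 0.021031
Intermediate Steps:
G(z, E) = -9479/1962 (G(z, E) = -4 + 1631/(-1033 - 1*929) = -4 + 1631/(-1033 - 929) = -4 + 1631/(-1962) = -4 + 1631*(-1/1962) = -4 - 1631/1962 = -9479/1962)
103181/4905362 + G(-2014, 2067)/1434097 = 103181/4905362 - 9479/1962/1434097 = 103181*(1/4905362) - 9479/1962*1/1434097 = 103181/4905362 - 9479/2813698314 = 10366918136087/492936028177131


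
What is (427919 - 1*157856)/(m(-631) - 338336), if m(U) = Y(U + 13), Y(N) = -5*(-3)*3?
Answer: -7299/9143 ≈ -0.79832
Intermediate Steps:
Y(N) = 45 (Y(N) = 15*3 = 45)
m(U) = 45
(427919 - 1*157856)/(m(-631) - 338336) = (427919 - 1*157856)/(45 - 338336) = (427919 - 157856)/(-338291) = 270063*(-1/338291) = -7299/9143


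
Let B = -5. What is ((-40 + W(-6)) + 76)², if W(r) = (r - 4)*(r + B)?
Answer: 21316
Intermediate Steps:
W(r) = (-5 + r)*(-4 + r) (W(r) = (r - 4)*(r - 5) = (-4 + r)*(-5 + r) = (-5 + r)*(-4 + r))
((-40 + W(-6)) + 76)² = ((-40 + (20 + (-6)² - 9*(-6))) + 76)² = ((-40 + (20 + 36 + 54)) + 76)² = ((-40 + 110) + 76)² = (70 + 76)² = 146² = 21316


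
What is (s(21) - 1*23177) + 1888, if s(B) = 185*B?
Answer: -17404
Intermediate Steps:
(s(21) - 1*23177) + 1888 = (185*21 - 1*23177) + 1888 = (3885 - 23177) + 1888 = -19292 + 1888 = -17404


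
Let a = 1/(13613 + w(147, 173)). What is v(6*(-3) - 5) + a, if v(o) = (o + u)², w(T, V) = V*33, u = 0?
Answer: 10221339/19322 ≈ 529.00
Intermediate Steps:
w(T, V) = 33*V
a = 1/19322 (a = 1/(13613 + 33*173) = 1/(13613 + 5709) = 1/19322 ≈ 5.1754e-5)
v(o) = o² (v(o) = (o + 0)² = o²)
v(6*(-3) - 5) + a = (6*(-3) - 5)² + 1/19322 = (-18 - 5)² + 1/19322 = (-23)² + 1/19322 = 529 + 1/19322 = 10221339/19322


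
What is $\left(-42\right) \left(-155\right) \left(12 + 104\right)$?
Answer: $755160$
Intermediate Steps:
$\left(-42\right) \left(-155\right) \left(12 + 104\right) = 6510 \cdot 116 = 755160$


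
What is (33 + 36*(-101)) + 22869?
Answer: 19266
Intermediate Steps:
(33 + 36*(-101)) + 22869 = (33 - 3636) + 22869 = -3603 + 22869 = 19266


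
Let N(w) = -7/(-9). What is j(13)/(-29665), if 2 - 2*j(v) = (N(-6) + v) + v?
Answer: 223/533970 ≈ 0.00041763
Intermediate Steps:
N(w) = 7/9 (N(w) = -7*(-⅑) = 7/9)
j(v) = 11/18 - v (j(v) = 1 - ((7/9 + v) + v)/2 = 1 - (7/9 + 2*v)/2 = 1 + (-7/18 - v) = 11/18 - v)
j(13)/(-29665) = (11/18 - 1*13)/(-29665) = (11/18 - 13)*(-1/29665) = -223/18*(-1/29665) = 223/533970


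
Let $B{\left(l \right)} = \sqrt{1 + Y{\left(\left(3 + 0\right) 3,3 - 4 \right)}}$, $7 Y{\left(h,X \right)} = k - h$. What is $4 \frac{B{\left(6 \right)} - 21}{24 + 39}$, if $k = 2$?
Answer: $- \frac{4}{3} \approx -1.3333$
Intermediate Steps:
$Y{\left(h,X \right)} = \frac{2}{7} - \frac{h}{7}$ ($Y{\left(h,X \right)} = \frac{2 - h}{7} = \frac{2}{7} - \frac{h}{7}$)
$B{\left(l \right)} = 0$ ($B{\left(l \right)} = \sqrt{1 + \left(\frac{2}{7} - \frac{\left(3 + 0\right) 3}{7}\right)} = \sqrt{1 + \left(\frac{2}{7} - \frac{3 \cdot 3}{7}\right)} = \sqrt{1 + \left(\frac{2}{7} - \frac{9}{7}\right)} = \sqrt{1 - 1} = \sqrt{0} = 0$)
$4 \frac{B{\left(6 \right)} - 21}{24 + 39} = 4 \frac{0 - 21}{24 + 39} = 4 \left(- \frac{21}{63}\right) = 4 \left(\left(-21\right) \frac{1}{63}\right) = 4 \left(- \frac{1}{3}\right) = - \frac{4}{3}$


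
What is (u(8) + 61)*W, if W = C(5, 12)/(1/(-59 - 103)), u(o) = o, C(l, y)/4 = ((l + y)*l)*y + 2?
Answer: -45695664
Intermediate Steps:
C(l, y) = 8 + 4*l*y*(l + y) (C(l, y) = 4*(((l + y)*l)*y + 2) = 4*((l*(l + y))*y + 2) = 4*(l*y*(l + y) + 2) = 4*(2 + l*y*(l + y)) = 8 + 4*l*y*(l + y))
W = -662256 (W = (8 + 4*5*12**2 + 4*12*5**2)/(1/(-59 - 103)) = (8 + 4*5*144 + 4*12*25)/(1/(-162)) = (8 + 2880 + 1200)/(-1/162) = 4088*(-162) = -662256)
(u(8) + 61)*W = (8 + 61)*(-662256) = 69*(-662256) = -45695664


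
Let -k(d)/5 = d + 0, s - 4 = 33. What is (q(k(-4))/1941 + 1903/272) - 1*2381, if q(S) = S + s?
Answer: -417781495/175984 ≈ -2374.0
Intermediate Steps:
s = 37 (s = 4 + 33 = 37)
k(d) = -5*d (k(d) = -5*(d + 0) = -5*d)
q(S) = 37 + S (q(S) = S + 37 = 37 + S)
(q(k(-4))/1941 + 1903/272) - 1*2381 = ((37 - 5*(-4))/1941 + 1903/272) - 1*2381 = ((37 + 20)*(1/1941) + 1903*(1/272)) - 2381 = (57*(1/1941) + 1903/272) - 2381 = (19/647 + 1903/272) - 2381 = 1236409/175984 - 2381 = -417781495/175984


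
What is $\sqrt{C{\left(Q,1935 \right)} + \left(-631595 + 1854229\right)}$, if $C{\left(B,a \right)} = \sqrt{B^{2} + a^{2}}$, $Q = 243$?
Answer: $\sqrt{1222634 + 9 \sqrt{46954}} \approx 1106.6$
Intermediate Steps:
$\sqrt{C{\left(Q,1935 \right)} + \left(-631595 + 1854229\right)} = \sqrt{\sqrt{243^{2} + 1935^{2}} + \left(-631595 + 1854229\right)} = \sqrt{\sqrt{59049 + 3744225} + 1222634} = \sqrt{\sqrt{3803274} + 1222634} = \sqrt{9 \sqrt{46954} + 1222634} = \sqrt{1222634 + 9 \sqrt{46954}}$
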